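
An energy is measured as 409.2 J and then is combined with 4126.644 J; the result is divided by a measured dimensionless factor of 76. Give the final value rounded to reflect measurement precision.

6.0 × 10¹ J

409.2 J + 4126.644 J = 4535.844 J; the sum is limited to 1 decimal place (5 s.f.).
Carrying full precision, 4535.844 ÷ 76 = 59.6821578947… J; 76 has 2 s.f., so the result keeps min(5, 2) = 2 s.f.
Rounded to 2 significant figures: 6.0 × 10¹ J.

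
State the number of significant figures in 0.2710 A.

0.2710: leading zeros are not significant; trailing zeros after a decimal point are significant.

4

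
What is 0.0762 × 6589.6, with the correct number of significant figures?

502

0.0762 × 6589.6 = 502.12752
Multiplication/division keeps the fewest significant figures: 0.0762 → 3 s.f., 6589.6 → 5 s.f.; limit is 3.
Rounded to 3 significant figures: 502.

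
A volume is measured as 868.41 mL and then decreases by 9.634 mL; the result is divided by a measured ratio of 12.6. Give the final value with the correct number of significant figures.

68.2 mL

868.41 mL − 9.634 mL = 858.776 mL; the difference is limited to 2 decimal places (5 s.f.).
Carrying full precision, 858.776 ÷ 12.6 = 68.1568253968… mL; 12.6 has 3 s.f., so the result keeps min(5, 3) = 3 s.f.
Rounded to 3 significant figures: 68.2 mL.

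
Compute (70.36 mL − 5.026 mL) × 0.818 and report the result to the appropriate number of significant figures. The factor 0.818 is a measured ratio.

53.4 mL

70.36 mL − 5.026 mL = 65.334 mL; the difference is limited to 2 decimal places (4 s.f.).
Carrying full precision, 65.334 × 0.818 = 53.443212 mL; 0.818 has 3 s.f., so the result keeps min(4, 3) = 3 s.f.
Rounded to 3 significant figures: 53.4 mL.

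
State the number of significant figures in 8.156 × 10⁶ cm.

8.156 × 10⁶: in scientific notation every digit of the coefficient is significant.

4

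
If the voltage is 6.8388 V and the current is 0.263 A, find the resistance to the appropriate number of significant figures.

26.0 Ω

resistance = 6.8388 V ÷ 0.263 A = 26.0030418251… Ω.
6.8388 has 5 significant figures; 0.263 has 3.
Division/multiplication keeps the fewest: 3 significant figures.
Rounded: 26.0 Ω.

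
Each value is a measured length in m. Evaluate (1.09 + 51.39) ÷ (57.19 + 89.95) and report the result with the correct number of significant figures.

1.09 + 51.39 = 52.48, limited to 2 d.p. → 4 s.f.; 57.19 + 89.95 = 147.14, limited to 2 d.p. → 5 s.f.
Carrying full precision, 52.48 ÷ 147.14 = 0.35666711975…; keep min(4, 5) = 4 s.f.
Rounded to 4 significant figures: 3.567 × 10⁻¹.

3.567 × 10⁻¹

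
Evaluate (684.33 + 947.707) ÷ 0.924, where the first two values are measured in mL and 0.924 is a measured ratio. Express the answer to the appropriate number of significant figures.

684.33 mL + 947.707 mL = 1632.037 mL; the sum is limited to 2 decimal places (6 s.f.).
Carrying full precision, 1632.037 ÷ 0.924 = 1766.27380952… mL; 0.924 has 3 s.f., so the result keeps min(6, 3) = 3 s.f.
Rounded to 3 significant figures: 1.77 × 10³ mL.

1.77 × 10³ mL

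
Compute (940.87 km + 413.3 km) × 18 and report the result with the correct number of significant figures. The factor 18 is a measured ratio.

2.4 × 10^4 km

940.87 km + 413.3 km = 1354.17 km; the sum is limited to 1 decimal place (5 s.f.).
Carrying full precision, 1354.17 × 18 = 24375.06 km; 18 has 2 s.f., so the result keeps min(5, 2) = 2 s.f.
Rounded to 2 significant figures: 2.4 × 10^4 km.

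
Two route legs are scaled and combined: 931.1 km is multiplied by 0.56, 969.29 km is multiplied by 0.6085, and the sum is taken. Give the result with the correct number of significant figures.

931.1 × 0.56 = 521.416 → 5.2 × 10² km (2 s.f., last digit at the 10^1 place).
969.29 × 0.6085 = 589.812965 → 589.8 km (4 s.f., last digit at the 10^-1 place).
Sum: 1111.228965 km; keep the coarser place, 10^1.
Result: 1.11 × 10³ km.

1.11 × 10³ km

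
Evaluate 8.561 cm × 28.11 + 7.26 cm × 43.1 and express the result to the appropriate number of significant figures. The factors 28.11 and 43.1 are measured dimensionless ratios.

8.561 × 28.11 = 240.64971 → 240.6 cm (4 s.f., last digit at the 10^-1 place).
7.26 × 43.1 = 312.906 → 313 cm (3 s.f., last digit at the 10^0 place).
Sum: 553.55571 cm; keep the coarser place, 10^0.
Result: 5.54 × 10^2 cm.

5.54 × 10^2 cm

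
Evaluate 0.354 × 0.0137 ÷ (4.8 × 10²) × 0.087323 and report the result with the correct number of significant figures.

0.354 × 0.0137 ÷ (4.8 × 10²) × 0.087323 = 8.8228976125 × 10^-7
Multiplication/division keeps the fewest significant figures: 0.354 → 3 s.f., 0.0137 → 3 s.f., 4.8 × 10² → 2 s.f., 0.087323 → 5 s.f.; limit is 2.
Rounded to 2 significant figures: 8.8 × 10⁻⁷.

8.8 × 10⁻⁷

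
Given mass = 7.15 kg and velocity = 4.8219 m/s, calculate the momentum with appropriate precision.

momentum = 7.15 kg × 4.8219 m/s = 34.476585 kg·m/s.
7.15 has 3 significant figures; 4.8219 has 5.
Division/multiplication keeps the fewest: 3 significant figures.
Rounded: 34.5 kg·m/s.

34.5 kg·m/s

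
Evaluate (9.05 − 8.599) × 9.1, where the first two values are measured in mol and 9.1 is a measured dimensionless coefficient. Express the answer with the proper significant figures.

4.1 mol

9.05 mol − 8.599 mol = 0.451 mol; the difference is limited to 2 decimal places (2 s.f.).
Carrying full precision, 0.451 × 9.1 = 4.1041 mol; 9.1 has 2 s.f., so the result keeps min(2, 2) = 2 s.f.
Rounded to 2 significant figures: 4.1 mol.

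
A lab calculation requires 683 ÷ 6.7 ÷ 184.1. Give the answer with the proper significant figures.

683 ÷ 6.7 ÷ 184.1 = 0.553722425353…
Multiplication/division keeps the fewest significant figures: 683 → 3 s.f., 6.7 → 2 s.f., 184.1 → 4 s.f.; limit is 2.
Rounded to 2 significant figures: 0.55.

0.55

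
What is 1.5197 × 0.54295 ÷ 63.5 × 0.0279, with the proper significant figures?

1.5197 × 0.54295 ÷ 63.5 × 0.0279 = 0.000362533529268…
Multiplication/division keeps the fewest significant figures: 1.5197 → 5 s.f., 0.54295 → 5 s.f., 63.5 → 3 s.f., 0.0279 → 3 s.f.; limit is 3.
Rounded to 3 significant figures: 3.63 × 10⁻⁴.

3.63 × 10⁻⁴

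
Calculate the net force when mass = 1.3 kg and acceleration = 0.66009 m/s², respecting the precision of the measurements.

0.86 N

net force = 1.3 kg × 0.66009 m/s² = 0.858117 N.
1.3 has 2 significant figures; 0.66009 has 5.
Division/multiplication keeps the fewest: 2 significant figures.
Rounded: 0.86 N.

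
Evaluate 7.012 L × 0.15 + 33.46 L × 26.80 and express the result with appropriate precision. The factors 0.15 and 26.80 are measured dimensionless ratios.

897.8 L

7.012 × 0.15 = 1.0518 → 1.1 L (2 s.f., last digit at the 10^-1 place).
33.46 × 26.80 = 896.728 → 896.7 L (4 s.f., last digit at the 10^-1 place).
Sum: 897.7798 L; keep the coarser place, 10^-1.
Result: 897.8 L.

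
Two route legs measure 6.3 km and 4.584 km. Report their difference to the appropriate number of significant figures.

6.3 km − 4.584 km = 1.716 km.
Addition/subtraction keeps the fewest decimal places: 6.3 → 1 decimal place, 4.584 → 3 decimal places; limit is 1.
Rounded to 1 decimal place: 1.7 km.

1.7 km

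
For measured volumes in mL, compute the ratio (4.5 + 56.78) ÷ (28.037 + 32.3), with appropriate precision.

4.5 + 56.78 = 61.28, limited to 1 d.p. → 3 s.f.; 28.037 + 32.3 = 60.337, limited to 1 d.p. → 3 s.f.
Carrying full precision, 61.28 ÷ 60.337 = 1.01562888443…; keep min(3, 3) = 3 s.f.
Rounded to 3 significant figures: 1.02.

1.02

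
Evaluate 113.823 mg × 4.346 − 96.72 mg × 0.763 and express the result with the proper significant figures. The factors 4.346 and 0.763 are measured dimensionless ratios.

4.209 × 10^2 mg

113.823 × 4.346 = 494.674758 → 494.7 mg (4 s.f., last digit at the 10^-1 place).
96.72 × 0.763 = 73.79736 → 73.8 mg (3 s.f., last digit at the 10^-1 place).
Difference: 420.877398 mg; keep the coarser place, 10^-1.
Result: 4.209 × 10^2 mg.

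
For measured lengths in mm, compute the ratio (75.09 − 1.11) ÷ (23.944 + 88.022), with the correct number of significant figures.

0.6607

75.09 − 1.11 = 73.98, limited to 2 d.p. → 4 s.f.; 23.944 + 88.022 = 111.966, limited to 3 d.p. → 6 s.f.
Carrying full precision, 73.98 ÷ 111.966 = 0.660736294947…; keep min(4, 6) = 4 s.f.
Rounded to 4 significant figures: 0.6607.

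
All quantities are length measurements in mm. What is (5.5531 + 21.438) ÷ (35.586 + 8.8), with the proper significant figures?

0.608

5.5531 + 21.438 = 26.9911, limited to 3 d.p. → 5 s.f.; 35.586 + 8.8 = 44.386, limited to 1 d.p. → 3 s.f.
Carrying full precision, 26.9911 ÷ 44.386 = 0.608099400712…; keep min(5, 3) = 3 s.f.
Rounded to 3 significant figures: 0.608.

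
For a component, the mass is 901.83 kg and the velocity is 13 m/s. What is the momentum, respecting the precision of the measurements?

momentum = 901.83 kg × 13 m/s = 11723.79 kg·m/s.
901.83 has 5 significant figures; 13 has 2.
Division/multiplication keeps the fewest: 2 significant figures.
Rounded: 1.2 × 10⁴ kg·m/s.

1.2 × 10⁴ kg·m/s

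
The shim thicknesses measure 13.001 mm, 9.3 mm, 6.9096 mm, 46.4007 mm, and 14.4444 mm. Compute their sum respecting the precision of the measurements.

90.1 mm

13.001 mm + 9.3 mm + 6.9096 mm + 46.4007 mm + 14.4444 mm = 90.0557 mm.
Addition/subtraction keeps the fewest decimal places: 13.001 → 3 decimal places, 9.3 → 1 decimal place, 6.9096 → 4 decimal places, 46.4007 → 4 decimal places, 14.4444 → 4 decimal places; limit is 1.
Rounded to 1 decimal place: 90.1 mm.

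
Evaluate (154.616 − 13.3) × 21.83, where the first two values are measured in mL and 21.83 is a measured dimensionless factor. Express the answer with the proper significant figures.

3085 mL

154.616 mL − 13.3 mL = 141.316 mL; the difference is limited to 1 decimal place (4 s.f.).
Carrying full precision, 141.316 × 21.83 = 3084.92828 mL; 21.83 has 4 s.f., so the result keeps min(4, 4) = 4 s.f.
Rounded to 4 significant figures: 3085 mL.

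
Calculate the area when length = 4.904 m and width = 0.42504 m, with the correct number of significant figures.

2.084 m²

area = 4.904 m × 0.42504 m = 2.08439616 m².
4.904 has 4 significant figures; 0.42504 has 5.
Division/multiplication keeps the fewest: 4 significant figures.
Rounded: 2.084 m².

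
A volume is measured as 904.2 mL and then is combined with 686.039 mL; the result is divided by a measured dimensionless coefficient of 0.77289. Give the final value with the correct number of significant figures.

904.2 mL + 686.039 mL = 1590.239 mL; the sum is limited to 1 decimal place (5 s.f.).
Carrying full precision, 1590.239 ÷ 0.77289 = 2057.52306279… mL; 0.77289 has 5 s.f., so the result keeps min(5, 5) = 5 s.f.
Rounded to 5 significant figures: 2057.5 mL.

2057.5 mL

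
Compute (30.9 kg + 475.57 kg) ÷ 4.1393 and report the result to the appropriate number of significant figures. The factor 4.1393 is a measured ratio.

122.4 kg

30.9 kg + 475.57 kg = 506.47 kg; the sum is limited to 1 decimal place (4 s.f.).
Carrying full precision, 506.47 ÷ 4.1393 = 122.356437079… kg; 4.1393 has 5 s.f., so the result keeps min(4, 5) = 4 s.f.
Rounded to 4 significant figures: 122.4 kg.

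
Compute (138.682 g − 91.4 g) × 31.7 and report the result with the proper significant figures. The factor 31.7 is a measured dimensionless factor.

138.682 g − 91.4 g = 47.282 g; the difference is limited to 1 decimal place (3 s.f.).
Carrying full precision, 47.282 × 31.7 = 1498.8394 g; 31.7 has 3 s.f., so the result keeps min(3, 3) = 3 s.f.
Rounded to 3 significant figures: 1.50 × 10³ g.

1.50 × 10³ g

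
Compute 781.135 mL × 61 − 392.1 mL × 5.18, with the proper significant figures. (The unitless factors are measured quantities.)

781.135 × 61 = 47649.235 → 4.8 × 10^4 mL (2 s.f., last digit at the 10^3 place).
392.1 × 5.18 = 2031.078 → 2.03 × 10^3 mL (3 s.f., last digit at the 10^1 place).
Difference: 45618.157 mL; keep the coarser place, 10^3.
Result: 4.6 × 10^4 mL.

4.6 × 10^4 mL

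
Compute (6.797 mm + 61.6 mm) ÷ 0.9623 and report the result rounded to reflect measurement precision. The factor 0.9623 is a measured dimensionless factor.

6.797 mm + 61.6 mm = 68.397 mm; the sum is limited to 1 decimal place (3 s.f.).
Carrying full precision, 68.397 ÷ 0.9623 = 71.0765873428… mm; 0.9623 has 4 s.f., so the result keeps min(3, 4) = 3 s.f.
Rounded to 3 significant figures: 71.1 mm.

71.1 mm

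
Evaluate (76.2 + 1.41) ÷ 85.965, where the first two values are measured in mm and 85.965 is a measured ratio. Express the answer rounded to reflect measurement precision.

0.903 mm

76.2 mm + 1.41 mm = 77.61 mm; the sum is limited to 1 decimal place (3 s.f.).
Carrying full precision, 77.61 ÷ 85.965 = 0.902809282848… mm; 85.965 has 5 s.f., so the result keeps min(3, 5) = 3 s.f.
Rounded to 3 significant figures: 0.903 mm.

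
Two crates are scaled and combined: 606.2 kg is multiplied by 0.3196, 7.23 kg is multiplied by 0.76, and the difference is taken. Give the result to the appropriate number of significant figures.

606.2 × 0.3196 = 193.74152 → 193.7 kg (4 s.f., last digit at the 10^-1 place).
7.23 × 0.76 = 5.4948 → 5.5 kg (2 s.f., last digit at the 10^-1 place).
Difference: 188.24672 kg; keep the coarser place, 10^-1.
Result: 188.2 kg.

188.2 kg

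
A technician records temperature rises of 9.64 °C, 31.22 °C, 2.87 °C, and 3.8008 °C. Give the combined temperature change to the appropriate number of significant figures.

47.53 °C

9.64 °C + 31.22 °C + 2.87 °C + 3.8008 °C = 47.5308 °C.
Addition/subtraction keeps the fewest decimal places: 9.64 → 2 decimal places, 31.22 → 2 decimal places, 2.87 → 2 decimal places, 3.8008 → 4 decimal places; limit is 2.
Rounded to 2 decimal places: 47.53 °C.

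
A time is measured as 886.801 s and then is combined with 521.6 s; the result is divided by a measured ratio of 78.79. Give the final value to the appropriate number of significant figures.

886.801 s + 521.6 s = 1408.401 s; the sum is limited to 1 decimal place (5 s.f.).
Carrying full precision, 1408.401 ÷ 78.79 = 17.875377586… s; 78.79 has 4 s.f., so the result keeps min(5, 4) = 4 s.f.
Rounded to 4 significant figures: 17.88 s.

17.88 s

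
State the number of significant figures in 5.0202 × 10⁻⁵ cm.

5

5.0202 × 10⁻⁵: in scientific notation every digit of the coefficient is significant.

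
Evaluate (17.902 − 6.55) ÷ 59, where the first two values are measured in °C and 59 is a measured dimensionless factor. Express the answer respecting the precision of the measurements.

0.19 °C

17.902 °C − 6.55 °C = 11.352 °C; the difference is limited to 2 decimal places (4 s.f.).
Carrying full precision, 11.352 ÷ 59 = 0.192406779661… °C; 59 has 2 s.f., so the result keeps min(4, 2) = 2 s.f.
Rounded to 2 significant figures: 0.19 °C.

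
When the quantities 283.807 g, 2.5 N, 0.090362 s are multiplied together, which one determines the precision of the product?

283.807 g → 6 s.f.; 2.5 N → 2 s.f.; 0.090362 s → 5 s.f.
The fewest is 2 significant figures, from 2.5 N.

2.5 N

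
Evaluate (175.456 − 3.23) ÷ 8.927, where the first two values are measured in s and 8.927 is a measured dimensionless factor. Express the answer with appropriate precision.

175.456 s − 3.23 s = 172.226 s; the difference is limited to 2 decimal places (5 s.f.).
Carrying full precision, 172.226 ÷ 8.927 = 19.2927075165… s; 8.927 has 4 s.f., so the result keeps min(5, 4) = 4 s.f.
Rounded to 4 significant figures: 19.29 s.

19.29 s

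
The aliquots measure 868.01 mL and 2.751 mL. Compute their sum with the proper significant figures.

870.76 mL

868.01 mL + 2.751 mL = 870.761 mL.
Addition/subtraction keeps the fewest decimal places: 868.01 → 2 decimal places, 2.751 → 3 decimal places; limit is 2.
Rounded to 2 decimal places: 870.76 mL.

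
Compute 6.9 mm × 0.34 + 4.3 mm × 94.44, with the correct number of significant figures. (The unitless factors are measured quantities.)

6.9 × 0.34 = 2.346 → 2.3 mm (2 s.f., last digit at the 10^-1 place).
4.3 × 94.44 = 406.092 → 4.1 × 10^2 mm (2 s.f., last digit at the 10^1 place).
Sum: 408.438 mm; keep the coarser place, 10^1.
Result: 4.1 × 10^2 mm.

4.1 × 10^2 mm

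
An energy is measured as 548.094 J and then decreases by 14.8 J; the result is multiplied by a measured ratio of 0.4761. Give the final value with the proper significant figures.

548.094 J − 14.8 J = 533.294 J; the difference is limited to 1 decimal place (4 s.f.).
Carrying full precision, 533.294 × 0.4761 = 253.9012734 J; 0.4761 has 4 s.f., so the result keeps min(4, 4) = 4 s.f.
Rounded to 4 significant figures: 253.9 J.

253.9 J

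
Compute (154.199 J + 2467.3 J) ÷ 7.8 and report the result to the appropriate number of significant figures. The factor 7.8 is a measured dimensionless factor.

3.4 × 10^2 J

154.199 J + 2467.3 J = 2621.499 J; the sum is limited to 1 decimal place (5 s.f.).
Carrying full precision, 2621.499 ÷ 7.8 = 336.089615385… J; 7.8 has 2 s.f., so the result keeps min(5, 2) = 2 s.f.
Rounded to 2 significant figures: 3.4 × 10^2 J.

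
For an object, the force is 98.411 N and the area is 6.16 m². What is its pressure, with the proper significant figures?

pressure = 98.411 N ÷ 6.16 m² = 15.9758116883… Pa.
98.411 has 5 significant figures; 6.16 has 3.
Division/multiplication keeps the fewest: 3 significant figures.
Rounded: 16.0 Pa.

16.0 Pa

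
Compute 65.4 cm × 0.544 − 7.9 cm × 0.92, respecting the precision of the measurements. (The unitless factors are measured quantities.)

65.4 × 0.544 = 35.5776 → 35.6 cm (3 s.f., last digit at the 10^-1 place).
7.9 × 0.92 = 7.268 → 7.3 cm (2 s.f., last digit at the 10^-1 place).
Difference: 28.3096 cm; keep the coarser place, 10^-1.
Result: 28.3 cm.

28.3 cm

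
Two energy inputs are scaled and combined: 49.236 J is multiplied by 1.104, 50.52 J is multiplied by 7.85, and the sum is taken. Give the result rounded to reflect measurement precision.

451 J

49.236 × 1.104 = 54.356544 → 54.36 J (4 s.f., last digit at the 10^-2 place).
50.52 × 7.85 = 396.582 → 3.97 × 10^2 J (3 s.f., last digit at the 10^0 place).
Sum: 450.938544 J; keep the coarser place, 10^0.
Result: 451 J.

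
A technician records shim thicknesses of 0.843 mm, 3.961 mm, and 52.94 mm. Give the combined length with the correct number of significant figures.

57.74 mm

0.843 mm + 3.961 mm + 52.94 mm = 57.744 mm.
Addition/subtraction keeps the fewest decimal places: 0.843 → 3 decimal places, 3.961 → 3 decimal places, 52.94 → 2 decimal places; limit is 2.
Rounded to 2 decimal places: 57.74 mm.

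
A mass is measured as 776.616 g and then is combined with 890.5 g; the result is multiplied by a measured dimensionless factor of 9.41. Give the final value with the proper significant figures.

1.57 × 10^4 g

776.616 g + 890.5 g = 1667.116 g; the sum is limited to 1 decimal place (5 s.f.).
Carrying full precision, 1667.116 × 9.41 = 15687.56156 g; 9.41 has 3 s.f., so the result keeps min(5, 3) = 3 s.f.
Rounded to 3 significant figures: 1.57 × 10^4 g.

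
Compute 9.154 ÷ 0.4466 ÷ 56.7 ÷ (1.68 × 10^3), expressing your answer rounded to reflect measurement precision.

9.154 ÷ 0.4466 ÷ 56.7 ÷ (1.68 × 10^3) = 0.000215178982088…
Multiplication/division keeps the fewest significant figures: 9.154 → 4 s.f., 0.4466 → 4 s.f., 56.7 → 3 s.f., 1.68 × 10^3 → 3 s.f.; limit is 3.
Rounded to 3 significant figures: 2.15 × 10^-4.

2.15 × 10^-4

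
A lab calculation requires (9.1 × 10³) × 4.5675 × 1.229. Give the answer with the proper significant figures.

5.1 × 10⁴

(9.1 × 10³) × 4.5675 × 1.229 = 51082.46325
Multiplication/division keeps the fewest significant figures: 9.1 × 10³ → 2 s.f., 4.5675 → 5 s.f., 1.229 → 4 s.f.; limit is 2.
Rounded to 2 significant figures: 5.1 × 10⁴.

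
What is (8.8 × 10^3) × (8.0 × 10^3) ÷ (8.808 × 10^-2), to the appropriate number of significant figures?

8.0 × 10^8

(8.8 × 10^3) × (8.0 × 10^3) ÷ (8.808 × 10^-2) = 799273387.829…
Multiplication/division keeps the fewest significant figures: 8.8 × 10^3 → 2 s.f., 8.0 × 10^3 → 2 s.f., 8.808 × 10^-2 → 4 s.f.; limit is 2.
Rounded to 2 significant figures: 8.0 × 10^8.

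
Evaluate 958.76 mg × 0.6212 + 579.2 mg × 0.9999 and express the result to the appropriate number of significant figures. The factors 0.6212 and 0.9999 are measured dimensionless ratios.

958.76 × 0.6212 = 595.581712 → 595.6 mg (4 s.f., last digit at the 10^-1 place).
579.2 × 0.9999 = 579.14208 → 579.1 mg (4 s.f., last digit at the 10^-1 place).
Sum: 1174.723792 mg; keep the coarser place, 10^-1.
Result: 1174.7 mg.

1174.7 mg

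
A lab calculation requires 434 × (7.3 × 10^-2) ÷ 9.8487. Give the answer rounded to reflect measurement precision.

3.2

434 × (7.3 × 10^-2) ÷ 9.8487 = 3.2168712622…
Multiplication/division keeps the fewest significant figures: 434 → 3 s.f., 7.3 × 10^-2 → 2 s.f., 9.8487 → 5 s.f.; limit is 2.
Rounded to 2 significant figures: 3.2.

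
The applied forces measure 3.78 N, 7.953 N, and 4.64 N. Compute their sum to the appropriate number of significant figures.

16.37 N

3.78 N + 7.953 N + 4.64 N = 16.373 N.
Addition/subtraction keeps the fewest decimal places: 3.78 → 2 decimal places, 7.953 → 3 decimal places, 4.64 → 2 decimal places; limit is 2.
Rounded to 2 decimal places: 16.37 N.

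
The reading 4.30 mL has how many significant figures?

3

4.30: trailing zeros after a decimal point are significant.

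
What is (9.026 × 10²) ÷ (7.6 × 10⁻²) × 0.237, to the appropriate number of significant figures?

(9.026 × 10²) ÷ (7.6 × 10⁻²) × 0.237 = 2814.68684211…
Multiplication/division keeps the fewest significant figures: 9.026 × 10² → 4 s.f., 7.6 × 10⁻² → 2 s.f., 0.237 → 3 s.f.; limit is 2.
Rounded to 2 significant figures: 2.8 × 10³.

2.8 × 10³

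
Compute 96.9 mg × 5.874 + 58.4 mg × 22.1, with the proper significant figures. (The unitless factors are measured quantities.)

1.86 × 10³ mg

96.9 × 5.874 = 569.1906 → 569 mg (3 s.f., last digit at the 10^0 place).
58.4 × 22.1 = 1290.64 → 1.29 × 10³ mg (3 s.f., last digit at the 10^1 place).
Sum: 1859.8306 mg; keep the coarser place, 10^1.
Result: 1.86 × 10³ mg.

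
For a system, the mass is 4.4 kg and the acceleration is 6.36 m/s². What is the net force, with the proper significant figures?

net force = 4.4 kg × 6.36 m/s² = 27.984 N.
4.4 has 2 significant figures; 6.36 has 3.
Division/multiplication keeps the fewest: 2 significant figures.
Rounded: 28 N.

28 N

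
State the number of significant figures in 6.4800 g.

6.4800: trailing zeros after a decimal point are significant.

5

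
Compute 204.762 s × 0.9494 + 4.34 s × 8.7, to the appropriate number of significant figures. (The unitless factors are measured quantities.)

204.762 × 0.9494 = 194.4010428 → 194.4 s (4 s.f., last digit at the 10^-1 place).
4.34 × 8.7 = 37.758 → 38 s (2 s.f., last digit at the 10^0 place).
Sum: 232.1590428 s; keep the coarser place, 10^0.
Result: 232 s.

232 s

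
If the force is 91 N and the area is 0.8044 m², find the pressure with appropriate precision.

pressure = 91 N ÷ 0.8044 m² = 113.127797116… Pa.
91 has 2 significant figures; 0.8044 has 4.
Division/multiplication keeps the fewest: 2 significant figures.
Rounded: 1.1 × 10² Pa.

1.1 × 10² Pa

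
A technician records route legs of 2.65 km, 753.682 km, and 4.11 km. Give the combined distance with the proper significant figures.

760.44 km

2.65 km + 753.682 km + 4.11 km = 760.442 km.
Addition/subtraction keeps the fewest decimal places: 2.65 → 2 decimal places, 753.682 → 3 decimal places, 4.11 → 2 decimal places; limit is 2.
Rounded to 2 decimal places: 760.44 km.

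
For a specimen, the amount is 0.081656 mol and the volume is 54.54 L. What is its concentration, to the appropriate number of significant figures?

concentration = 0.081656 mol ÷ 54.54 L = 0.00149717638431… mol/L.
0.081656 has 5 significant figures; 54.54 has 4.
Division/multiplication keeps the fewest: 4 significant figures.
Rounded: 0.001497 mol/L.

0.001497 mol/L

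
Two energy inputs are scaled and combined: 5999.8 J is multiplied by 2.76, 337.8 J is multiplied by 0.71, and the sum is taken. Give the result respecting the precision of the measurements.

5999.8 × 2.76 = 16559.448 → 1.66 × 10^4 J (3 s.f., last digit at the 10^2 place).
337.8 × 0.71 = 239.838 → 2.4 × 10^2 J (2 s.f., last digit at the 10^1 place).
Sum: 16799.286 J; keep the coarser place, 10^2.
Result: 1.68 × 10^4 J.

1.68 × 10^4 J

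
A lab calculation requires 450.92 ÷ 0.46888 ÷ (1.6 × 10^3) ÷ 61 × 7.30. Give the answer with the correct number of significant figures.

7.2 × 10^-2

450.92 ÷ 0.46888 ÷ (1.6 × 10^3) ÷ 61 × 7.30 = 0.0719301278806…
Multiplication/division keeps the fewest significant figures: 450.92 → 5 s.f., 0.46888 → 5 s.f., 1.6 × 10^3 → 2 s.f., 61 → 2 s.f., 7.30 → 3 s.f.; limit is 2.
Rounded to 2 significant figures: 7.2 × 10^-2.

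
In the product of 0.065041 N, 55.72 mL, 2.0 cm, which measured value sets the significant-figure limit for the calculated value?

0.065041 N → 5 s.f.; 55.72 mL → 4 s.f.; 2.0 cm → 2 s.f.
The fewest is 2 significant figures, from 2.0 cm.

2.0 cm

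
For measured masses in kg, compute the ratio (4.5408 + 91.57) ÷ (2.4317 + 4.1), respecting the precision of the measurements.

4.5408 + 91.57 = 96.1108, limited to 2 d.p. → 4 s.f.; 2.4317 + 4.1 = 6.5317, limited to 1 d.p. → 2 s.f.
Carrying full precision, 96.1108 ÷ 6.5317 = 14.7145153635…; keep min(4, 2) = 2 s.f.
Rounded to 2 significant figures: 15.

15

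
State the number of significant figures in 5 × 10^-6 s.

1

5 × 10^-6: in scientific notation every digit of the coefficient is significant.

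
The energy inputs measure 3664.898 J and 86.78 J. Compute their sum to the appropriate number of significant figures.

3751.68 J

3664.898 J + 86.78 J = 3751.678 J.
Addition/subtraction keeps the fewest decimal places: 3664.898 → 3 decimal places, 86.78 → 2 decimal places; limit is 2.
Rounded to 2 decimal places: 3751.68 J.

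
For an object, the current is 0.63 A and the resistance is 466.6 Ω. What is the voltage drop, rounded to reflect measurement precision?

voltage drop = 0.63 A × 466.6 Ω = 293.958 V.
0.63 has 2 significant figures; 466.6 has 4.
Division/multiplication keeps the fewest: 2 significant figures.
Rounded: 2.9 × 10² V.

2.9 × 10² V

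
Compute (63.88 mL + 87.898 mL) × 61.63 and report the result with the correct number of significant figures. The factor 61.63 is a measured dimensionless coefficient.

63.88 mL + 87.898 mL = 151.778 mL; the sum is limited to 2 decimal places (5 s.f.).
Carrying full precision, 151.778 × 61.63 = 9354.07814 mL; 61.63 has 4 s.f., so the result keeps min(5, 4) = 4 s.f.
Rounded to 4 significant figures: 9354 mL.

9354 mL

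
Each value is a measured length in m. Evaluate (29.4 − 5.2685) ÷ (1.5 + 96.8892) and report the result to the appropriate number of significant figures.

0.245

29.4 − 5.2685 = 24.1315, limited to 1 d.p. → 3 s.f.; 1.5 + 96.8892 = 98.3892, limited to 1 d.p. → 3 s.f.
Carrying full precision, 24.1315 ÷ 98.3892 = 0.245265740549…; keep min(3, 3) = 3 s.f.
Rounded to 3 significant figures: 0.245.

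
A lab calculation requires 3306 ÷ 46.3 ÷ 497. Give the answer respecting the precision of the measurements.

3306 ÷ 46.3 ÷ 497 = 0.143669794143…
Multiplication/division keeps the fewest significant figures: 3306 → 4 s.f., 46.3 → 3 s.f., 497 → 3 s.f.; limit is 3.
Rounded to 3 significant figures: 1.44 × 10^-1.

1.44 × 10^-1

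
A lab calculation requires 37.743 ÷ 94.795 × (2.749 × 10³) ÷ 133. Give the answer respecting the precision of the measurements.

8.23

37.743 ÷ 94.795 × (2.749 × 10³) ÷ 133 = 8.22951204162…
Multiplication/division keeps the fewest significant figures: 37.743 → 5 s.f., 94.795 → 5 s.f., 2.749 × 10³ → 4 s.f., 133 → 3 s.f.; limit is 3.
Rounded to 3 significant figures: 8.23.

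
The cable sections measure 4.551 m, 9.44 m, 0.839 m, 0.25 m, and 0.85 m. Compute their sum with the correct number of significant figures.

15.93 m

4.551 m + 9.44 m + 0.839 m + 0.25 m + 0.85 m = 15.930 m.
Addition/subtraction keeps the fewest decimal places: 4.551 → 3 decimal places, 9.44 → 2 decimal places, 0.839 → 3 decimal places, 0.25 → 2 decimal places, 0.85 → 2 decimal places; limit is 2.
Rounded to 2 decimal places: 15.93 m.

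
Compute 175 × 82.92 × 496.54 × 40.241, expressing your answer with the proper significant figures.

2.90 × 10⁸

175 × 82.92 × 496.54 × 40.241 = 289948152.958…
Multiplication/division keeps the fewest significant figures: 175 → 3 s.f., 82.92 → 4 s.f., 496.54 → 5 s.f., 40.241 → 5 s.f.; limit is 3.
Rounded to 3 significant figures: 2.90 × 10⁸.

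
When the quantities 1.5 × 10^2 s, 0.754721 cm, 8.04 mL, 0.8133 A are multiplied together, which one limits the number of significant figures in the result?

1.5 × 10^2 s → 2 s.f.; 0.754721 cm → 6 s.f.; 8.04 mL → 3 s.f.; 0.8133 A → 4 s.f.
The fewest is 2 significant figures, from 1.5 × 10^2 s.

1.5 × 10^2 s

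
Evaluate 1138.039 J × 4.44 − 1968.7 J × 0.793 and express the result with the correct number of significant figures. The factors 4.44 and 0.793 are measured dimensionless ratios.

1138.039 × 4.44 = 5052.89316 → 5.05 × 10^3 J (3 s.f., last digit at the 10^1 place).
1968.7 × 0.793 = 1561.1791 → 1.56 × 10^3 J (3 s.f., last digit at the 10^1 place).
Difference: 3491.71406 J; keep the coarser place, 10^1.
Result: 3.49 × 10^3 J.

3.49 × 10^3 J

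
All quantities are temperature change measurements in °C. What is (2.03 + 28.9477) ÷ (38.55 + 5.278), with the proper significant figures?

0.7068

2.03 + 28.9477 = 30.9777, limited to 2 d.p. → 4 s.f.; 38.55 + 5.278 = 43.828, limited to 2 d.p. → 4 s.f.
Carrying full precision, 30.9777 ÷ 43.828 = 0.706801588026…; keep min(4, 4) = 4 s.f.
Rounded to 4 significant figures: 0.7068.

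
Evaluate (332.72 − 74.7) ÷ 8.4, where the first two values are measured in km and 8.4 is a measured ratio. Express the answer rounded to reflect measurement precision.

332.72 km − 74.7 km = 258.02 km; the difference is limited to 1 decimal place (4 s.f.).
Carrying full precision, 258.02 ÷ 8.4 = 30.7166666667… km; 8.4 has 2 s.f., so the result keeps min(4, 2) = 2 s.f.
Rounded to 2 significant figures: 31 km.

31 km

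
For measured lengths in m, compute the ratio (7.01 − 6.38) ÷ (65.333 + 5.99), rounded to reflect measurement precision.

7.01 − 6.38 = 0.63, limited to 2 d.p. → 2 s.f.; 65.333 + 5.99 = 71.323, limited to 2 d.p. → 4 s.f.
Carrying full precision, 0.63 ÷ 71.323 = 0.00883305525567…; keep min(2, 4) = 2 s.f.
Rounded to 2 significant figures: 8.8 × 10⁻³.

8.8 × 10⁻³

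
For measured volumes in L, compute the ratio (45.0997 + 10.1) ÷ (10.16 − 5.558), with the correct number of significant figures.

12.0

45.0997 + 10.1 = 55.1997, limited to 1 d.p. → 3 s.f.; 10.16 − 5.558 = 4.602, limited to 2 d.p. → 3 s.f.
Carrying full precision, 55.1997 ÷ 4.602 = 11.9947196871…; keep min(3, 3) = 3 s.f.
Rounded to 3 significant figures: 12.0.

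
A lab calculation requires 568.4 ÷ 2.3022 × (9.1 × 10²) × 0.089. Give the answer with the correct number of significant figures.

2.0 × 10⁴

568.4 ÷ 2.3022 × (9.1 × 10²) × 0.089 = 19995.9673356…
Multiplication/division keeps the fewest significant figures: 568.4 → 4 s.f., 2.3022 → 5 s.f., 9.1 × 10² → 2 s.f., 0.089 → 2 s.f.; limit is 2.
Rounded to 2 significant figures: 2.0 × 10⁴.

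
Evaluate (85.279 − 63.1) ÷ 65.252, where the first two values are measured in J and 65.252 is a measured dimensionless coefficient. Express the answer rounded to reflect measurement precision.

85.279 J − 63.1 J = 22.179 J; the difference is limited to 1 decimal place (3 s.f.).
Carrying full precision, 22.179 ÷ 65.252 = 0.339897627659… J; 65.252 has 5 s.f., so the result keeps min(3, 5) = 3 s.f.
Rounded to 3 significant figures: 0.340 J.

0.340 J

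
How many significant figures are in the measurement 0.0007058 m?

4

0.0007058: leading zeros are not significant; zeros between nonzero digits are significant.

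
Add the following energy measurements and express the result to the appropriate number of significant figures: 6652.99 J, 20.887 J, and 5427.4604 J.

12101.34 J

6652.99 J + 20.887 J + 5427.4604 J = 12101.3374 J.
Addition/subtraction keeps the fewest decimal places: 6652.99 → 2 decimal places, 20.887 → 3 decimal places, 5427.4604 → 4 decimal places; limit is 2.
Rounded to 2 decimal places: 12101.34 J.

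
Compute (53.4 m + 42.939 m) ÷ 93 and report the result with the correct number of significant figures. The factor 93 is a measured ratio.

53.4 m + 42.939 m = 96.339 m; the sum is limited to 1 decimal place (3 s.f.).
Carrying full precision, 96.339 ÷ 93 = 1.03590322581… m; 93 has 2 s.f., so the result keeps min(3, 2) = 2 s.f.
Rounded to 2 significant figures: 1.0 m.

1.0 m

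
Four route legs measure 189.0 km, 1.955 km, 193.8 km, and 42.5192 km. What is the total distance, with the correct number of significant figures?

189.0 km + 1.955 km + 193.8 km + 42.5192 km = 427.2742 km.
Addition/subtraction keeps the fewest decimal places: 189.0 → 1 decimal place, 1.955 → 3 decimal places, 193.8 → 1 decimal place, 42.5192 → 4 decimal places; limit is 1.
Rounded to 1 decimal place: 427.3 km.

427.3 km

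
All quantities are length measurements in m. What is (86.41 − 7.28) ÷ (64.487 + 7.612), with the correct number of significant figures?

1.098

86.41 − 7.28 = 79.13, limited to 2 d.p. → 4 s.f.; 64.487 + 7.612 = 72.099, limited to 3 d.p. → 5 s.f.
Carrying full precision, 79.13 ÷ 72.099 = 1.09751868958…; keep min(4, 5) = 4 s.f.
Rounded to 4 significant figures: 1.098.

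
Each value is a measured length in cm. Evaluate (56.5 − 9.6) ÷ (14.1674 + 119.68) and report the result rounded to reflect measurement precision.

3.50 × 10^-1

56.5 − 9.6 = 46.9, limited to 1 d.p. → 3 s.f.; 14.1674 + 119.68 = 133.8474, limited to 2 d.p. → 5 s.f.
Carrying full precision, 46.9 ÷ 133.8474 = 0.350399036515…; keep min(3, 5) = 3 s.f.
Rounded to 3 significant figures: 3.50 × 10^-1.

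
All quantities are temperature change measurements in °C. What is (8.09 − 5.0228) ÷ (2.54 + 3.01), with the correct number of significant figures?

0.553

8.09 − 5.0228 = 3.0672, limited to 2 d.p. → 3 s.f.; 2.54 + 3.01 = 5.55, limited to 2 d.p. → 3 s.f.
Carrying full precision, 3.0672 ÷ 5.55 = 0.552648648649…; keep min(3, 3) = 3 s.f.
Rounded to 3 significant figures: 0.553.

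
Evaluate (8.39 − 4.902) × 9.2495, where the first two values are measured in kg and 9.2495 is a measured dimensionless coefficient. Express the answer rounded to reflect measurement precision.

8.39 kg − 4.902 kg = 3.488 kg; the difference is limited to 2 decimal places (3 s.f.).
Carrying full precision, 3.488 × 9.2495 = 32.262256 kg; 9.2495 has 5 s.f., so the result keeps min(3, 5) = 3 s.f.
Rounded to 3 significant figures: 32.3 kg.

32.3 kg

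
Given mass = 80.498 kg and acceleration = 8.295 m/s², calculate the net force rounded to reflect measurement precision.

667.7 N

net force = 80.498 kg × 8.295 m/s² = 667.73091 N.
80.498 has 5 significant figures; 8.295 has 4.
Division/multiplication keeps the fewest: 4 significant figures.
Rounded: 667.7 N.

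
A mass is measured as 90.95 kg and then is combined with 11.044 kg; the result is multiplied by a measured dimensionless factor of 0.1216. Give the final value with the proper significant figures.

90.95 kg + 11.044 kg = 101.994 kg; the sum is limited to 2 decimal places (5 s.f.).
Carrying full precision, 101.994 × 0.1216 = 12.4024704 kg; 0.1216 has 4 s.f., so the result keeps min(5, 4) = 4 s.f.
Rounded to 4 significant figures: 12.40 kg.

12.40 kg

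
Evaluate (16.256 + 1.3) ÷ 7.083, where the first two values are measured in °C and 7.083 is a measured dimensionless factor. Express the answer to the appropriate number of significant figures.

16.256 °C + 1.3 °C = 17.556 °C; the sum is limited to 1 decimal place (3 s.f.).
Carrying full precision, 17.556 ÷ 7.083 = 2.47861075815… °C; 7.083 has 4 s.f., so the result keeps min(3, 4) = 3 s.f.
Rounded to 3 significant figures: 2.48 °C.

2.48 °C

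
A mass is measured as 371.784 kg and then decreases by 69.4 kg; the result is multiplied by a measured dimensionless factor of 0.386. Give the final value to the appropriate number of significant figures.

371.784 kg − 69.4 kg = 302.384 kg; the difference is limited to 1 decimal place (4 s.f.).
Carrying full precision, 302.384 × 0.386 = 116.720224 kg; 0.386 has 3 s.f., so the result keeps min(4, 3) = 3 s.f.
Rounded to 3 significant figures: 117 kg.

117 kg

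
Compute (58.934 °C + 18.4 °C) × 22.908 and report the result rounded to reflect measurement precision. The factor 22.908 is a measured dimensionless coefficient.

1.77 × 10^3 °C

58.934 °C + 18.4 °C = 77.334 °C; the sum is limited to 1 decimal place (3 s.f.).
Carrying full precision, 77.334 × 22.908 = 1771.567272 °C; 22.908 has 5 s.f., so the result keeps min(3, 5) = 3 s.f.
Rounded to 3 significant figures: 1.77 × 10^3 °C.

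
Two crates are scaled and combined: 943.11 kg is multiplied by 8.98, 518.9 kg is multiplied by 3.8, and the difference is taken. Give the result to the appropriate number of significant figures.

6.5 × 10^3 kg

943.11 × 8.98 = 8469.1278 → 8.47 × 10^3 kg (3 s.f., last digit at the 10^1 place).
518.9 × 3.8 = 1971.82 → 2.0 × 10^3 kg (2 s.f., last digit at the 10^2 place).
Difference: 6497.3078 kg; keep the coarser place, 10^2.
Result: 6.5 × 10^3 kg.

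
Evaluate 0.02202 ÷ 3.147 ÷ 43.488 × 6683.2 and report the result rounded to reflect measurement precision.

0.02202 ÷ 3.147 ÷ 43.488 × 6683.2 = 1.07531472912…
Multiplication/division keeps the fewest significant figures: 0.02202 → 4 s.f., 3.147 → 4 s.f., 43.488 → 5 s.f., 6683.2 → 5 s.f.; limit is 4.
Rounded to 4 significant figures: 1.075.

1.075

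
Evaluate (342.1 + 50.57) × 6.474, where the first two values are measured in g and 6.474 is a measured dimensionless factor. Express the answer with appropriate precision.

342.1 g + 50.57 g = 392.67 g; the sum is limited to 1 decimal place (4 s.f.).
Carrying full precision, 392.67 × 6.474 = 2542.14558 g; 6.474 has 4 s.f., so the result keeps min(4, 4) = 4 s.f.
Rounded to 4 significant figures: 2542 g.

2542 g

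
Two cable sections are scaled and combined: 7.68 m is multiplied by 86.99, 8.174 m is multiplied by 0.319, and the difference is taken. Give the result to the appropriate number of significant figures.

665 m

7.68 × 86.99 = 668.0832 → 668 m (3 s.f., last digit at the 10^0 place).
8.174 × 0.319 = 2.607506 → 2.61 m (3 s.f., last digit at the 10^-2 place).
Difference: 665.475694 m; keep the coarser place, 10^0.
Result: 665 m.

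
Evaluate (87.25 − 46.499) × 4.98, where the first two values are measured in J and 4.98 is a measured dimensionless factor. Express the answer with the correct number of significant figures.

203 J

87.25 J − 46.499 J = 40.751 J; the difference is limited to 2 decimal places (4 s.f.).
Carrying full precision, 40.751 × 4.98 = 202.93998 J; 4.98 has 3 s.f., so the result keeps min(4, 3) = 3 s.f.
Rounded to 3 significant figures: 203 J.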